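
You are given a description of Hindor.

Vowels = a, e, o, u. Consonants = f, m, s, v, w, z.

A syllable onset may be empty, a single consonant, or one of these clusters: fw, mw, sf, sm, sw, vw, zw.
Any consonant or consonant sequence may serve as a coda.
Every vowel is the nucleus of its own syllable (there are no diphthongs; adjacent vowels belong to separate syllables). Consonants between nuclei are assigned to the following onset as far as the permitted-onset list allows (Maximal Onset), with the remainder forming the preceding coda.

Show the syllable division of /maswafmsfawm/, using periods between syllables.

ma.swafm.sfawm

The vowels are a, a, a — 3 nuclei, so 3 syllables.
σ1/σ2 boundary: /sw/ is a licit onset in full, so it all attaches to the next syllable.
σ2/σ3 boundary: /fmsf/; trying suffixes from longest down, /sf/ is the first permitted one, so coda /fm/ | onset /sf/.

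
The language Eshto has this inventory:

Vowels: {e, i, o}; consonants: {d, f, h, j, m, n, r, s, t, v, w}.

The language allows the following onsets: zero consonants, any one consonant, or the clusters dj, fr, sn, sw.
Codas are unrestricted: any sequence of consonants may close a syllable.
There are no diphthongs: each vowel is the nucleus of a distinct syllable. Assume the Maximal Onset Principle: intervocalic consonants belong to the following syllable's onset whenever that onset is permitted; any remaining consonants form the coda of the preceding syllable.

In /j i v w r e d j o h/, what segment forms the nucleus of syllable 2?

The vowels are i, e, o — 3 nuclei, so 3 syllables.
The second nucleus (vowel 2 from the left) is /e/.

e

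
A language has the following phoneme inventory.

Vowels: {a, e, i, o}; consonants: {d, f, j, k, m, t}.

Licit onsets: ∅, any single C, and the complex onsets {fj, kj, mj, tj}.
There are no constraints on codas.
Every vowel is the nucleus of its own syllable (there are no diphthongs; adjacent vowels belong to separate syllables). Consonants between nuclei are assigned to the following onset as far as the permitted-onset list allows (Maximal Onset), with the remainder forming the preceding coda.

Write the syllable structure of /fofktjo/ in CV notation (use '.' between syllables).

CVCC.CCV

The vowels are o, o — 2 nuclei, so 2 syllables.
σ1/σ2 boundary: cluster /fktj/ — the longest permitted-onset suffix is /tj/; onset = /tj/, preceding coda = /fk/.
Syllabification: fofk.tjo.
Mapping each syllable to C/V: /fofk/ → CVCC, /tjo/ → CCV.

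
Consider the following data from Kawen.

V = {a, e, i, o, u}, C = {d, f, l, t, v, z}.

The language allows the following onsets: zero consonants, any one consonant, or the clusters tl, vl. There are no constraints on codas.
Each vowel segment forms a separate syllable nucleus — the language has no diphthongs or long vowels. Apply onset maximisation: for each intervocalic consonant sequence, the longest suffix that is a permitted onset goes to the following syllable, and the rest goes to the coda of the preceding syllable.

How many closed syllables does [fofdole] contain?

The vowels are o, o, e — 3 nuclei, so 3 syllables.
σ1/σ2 boundary: /fd/; trying suffixes from longest down, /d/ is the first permitted one, so coda /f/ | onset /d/.
σ2/σ3 boundary: /l/ → onset of the next syllable (single consonants are always licit onsets).
Putting it together: fof.do.le.
Classifying each syllable: /fof/ (closed), /do/ (open), /le/ (open).
Closed syllables: 1.

1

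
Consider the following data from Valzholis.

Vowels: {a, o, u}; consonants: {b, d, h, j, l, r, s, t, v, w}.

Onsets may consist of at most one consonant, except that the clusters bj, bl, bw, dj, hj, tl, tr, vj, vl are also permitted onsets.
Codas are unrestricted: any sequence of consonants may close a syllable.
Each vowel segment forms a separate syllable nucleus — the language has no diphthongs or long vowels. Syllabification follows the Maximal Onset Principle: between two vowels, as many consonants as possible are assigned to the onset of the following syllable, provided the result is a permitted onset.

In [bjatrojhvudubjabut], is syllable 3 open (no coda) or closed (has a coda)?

Vowels present: a, o, u, u, a, u; each is a nucleus, giving 6 syllables.
V1 /a/ – V2 /o/: cluster /tr/ — /tr/ is itself a permitted onset, so the whole cluster goes right; preceding coda = ∅.
V2 /o/ – V3 /u/: /jhv/; trying suffixes from longest down, /v/ is the first permitted one, so coda /jh/ | onset /v/.
V3 /u/ – V4 /u/: just /d/ — single C goes to the following onset.
V4 /u/ – V5 /a/: /bj/ — entire cluster is a permitted onset → onset /bj/, coda ∅.
V5 /a/ – V6 /u/: /b/ is a single consonant, so it becomes the next onset.
Result: bja.trojh.vu.du.bja.but.
Syllable 3 is /vu/; it ends in its nucleus with no coda, so it is open.

open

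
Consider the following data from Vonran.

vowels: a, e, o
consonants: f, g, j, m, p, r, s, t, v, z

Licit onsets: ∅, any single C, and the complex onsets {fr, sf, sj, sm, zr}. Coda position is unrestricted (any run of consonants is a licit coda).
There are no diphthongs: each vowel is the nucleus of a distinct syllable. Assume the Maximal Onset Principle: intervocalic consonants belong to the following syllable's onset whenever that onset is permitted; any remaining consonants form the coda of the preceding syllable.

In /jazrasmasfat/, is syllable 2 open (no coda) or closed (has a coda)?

Nuclei (vowels): a, a, a, a → 4 syllables.
V1 /a/ – V2 /a/: /zr/ is a licit onset in full, so it all attaches to the next syllable.
V2 /a/ – V3 /a/: cluster /sm/ — /sm/ is itself a permitted onset, so the whole cluster goes right; preceding coda = ∅.
V3 /a/ – V4 /a/: cluster /sf/ — /sf/ is itself a permitted onset, so the whole cluster goes right; preceding coda = ∅.
Putting it together: ja.zra.sma.sfat.
Syllable 2 is /zra/; it ends in its nucleus with no coda, so it is open.

open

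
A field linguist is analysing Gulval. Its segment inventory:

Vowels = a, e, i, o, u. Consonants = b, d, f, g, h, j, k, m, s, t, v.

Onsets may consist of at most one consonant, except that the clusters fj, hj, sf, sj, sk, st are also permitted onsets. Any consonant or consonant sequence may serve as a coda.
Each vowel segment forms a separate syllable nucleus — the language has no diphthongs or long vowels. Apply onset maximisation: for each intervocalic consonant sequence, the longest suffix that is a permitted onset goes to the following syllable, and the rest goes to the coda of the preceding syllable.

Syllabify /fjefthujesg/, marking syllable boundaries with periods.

Nuclei (vowels): e, u, e → 3 syllables.
Between /e/ (V1) and /u/ (V2): /fth/; trying suffixes from longest down, /h/ is the first permitted one, so coda /ft/ | onset /h/.
Between /u/ (V2) and /e/ (V3): /j/ → onset of the next syllable (single consonants are always licit onsets).

fjeft.hu.jesg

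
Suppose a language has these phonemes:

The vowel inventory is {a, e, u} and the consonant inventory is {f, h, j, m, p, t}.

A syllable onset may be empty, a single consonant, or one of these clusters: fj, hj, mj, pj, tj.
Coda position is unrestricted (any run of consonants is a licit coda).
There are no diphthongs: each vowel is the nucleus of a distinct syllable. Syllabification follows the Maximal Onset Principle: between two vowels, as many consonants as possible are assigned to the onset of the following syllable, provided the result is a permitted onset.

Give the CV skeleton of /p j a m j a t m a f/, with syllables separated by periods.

The vowels are a, a, a — 3 nuclei, so 3 syllables.
V1 /a/ – V2 /a/: cluster /mj/ — /mj/ is itself a permitted onset, so the whole cluster goes right; preceding coda = ∅.
V2 /a/ – V3 /a/: cluster /tm/ — the longest permitted-onset suffix is /m/; onset = /m/, preceding coda = /t/.
So the parse is pja.mjat.maf.
Mapping each syllable to C/V: /pja/ → CCV, /mjat/ → CCVC, /maf/ → CVC.

CCV.CCVC.CVC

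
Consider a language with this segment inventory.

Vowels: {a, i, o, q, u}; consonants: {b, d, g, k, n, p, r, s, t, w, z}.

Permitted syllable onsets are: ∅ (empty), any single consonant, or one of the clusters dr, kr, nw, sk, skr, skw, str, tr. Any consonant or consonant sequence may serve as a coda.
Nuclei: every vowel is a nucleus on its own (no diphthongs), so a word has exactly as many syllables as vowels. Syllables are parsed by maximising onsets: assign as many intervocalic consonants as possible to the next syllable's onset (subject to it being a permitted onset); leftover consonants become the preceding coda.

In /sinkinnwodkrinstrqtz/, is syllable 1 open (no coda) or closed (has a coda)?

Nuclei (vowels): i, i, o, i, q → 5 syllables.
V1 /i/ – V2 /i/: cluster /nk/ — the longest permitted-onset suffix is /k/; onset = /k/, preceding coda = /n/.
V2 /i/ – V3 /o/: /nnw/; trying suffixes from longest down, /nw/ is the first permitted one, so coda /n/ | onset /nw/.
V3 /o/ – V4 /i/: /dkr/ — longest licit onset from the right is /kr/, leaving /d/ as coda.
V4 /i/ – V5 /q/: /nstr/; trying suffixes from longest down, /str/ is the first permitted one, so coda /n/ | onset /str/.
Putting it together: sin.kin.nwod.krin.strqtz.
Syllable 1 is /sin/ with coda /n/, so it is closed.

closed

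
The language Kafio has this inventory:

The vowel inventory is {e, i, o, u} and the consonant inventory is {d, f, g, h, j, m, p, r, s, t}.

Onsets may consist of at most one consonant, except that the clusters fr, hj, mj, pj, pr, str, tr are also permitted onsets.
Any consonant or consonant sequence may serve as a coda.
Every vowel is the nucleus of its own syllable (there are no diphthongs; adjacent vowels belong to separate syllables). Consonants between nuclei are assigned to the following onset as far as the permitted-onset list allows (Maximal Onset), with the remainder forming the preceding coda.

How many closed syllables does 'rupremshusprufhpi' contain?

The vowels are u, e, u, u, i — 5 nuclei, so 5 syllables.
V1 /u/ – V2 /e/: cluster /pr/ — /pr/ is itself a permitted onset, so the whole cluster goes right; preceding coda = ∅.
V2 /e/ – V3 /u/: cluster /msh/ — the longest permitted-onset suffix is /h/; onset = /h/, preceding coda = /ms/.
V3 /u/ – V4 /u/: cluster /spr/ — the longest permitted-onset suffix is /pr/; onset = /pr/, preceding coda = /s/.
V4 /u/ – V5 /i/: /fhp/; trying suffixes from longest down, /p/ is the first permitted one, so coda /fh/ | onset /p/.
Syllabification: ru.prems.hus.prufh.pi.
Classifying each syllable: /ru/ (open), /prems/ (closed), /hus/ (closed), /prufh/ (closed), /pi/ (open).
Closed syllables: 3.

3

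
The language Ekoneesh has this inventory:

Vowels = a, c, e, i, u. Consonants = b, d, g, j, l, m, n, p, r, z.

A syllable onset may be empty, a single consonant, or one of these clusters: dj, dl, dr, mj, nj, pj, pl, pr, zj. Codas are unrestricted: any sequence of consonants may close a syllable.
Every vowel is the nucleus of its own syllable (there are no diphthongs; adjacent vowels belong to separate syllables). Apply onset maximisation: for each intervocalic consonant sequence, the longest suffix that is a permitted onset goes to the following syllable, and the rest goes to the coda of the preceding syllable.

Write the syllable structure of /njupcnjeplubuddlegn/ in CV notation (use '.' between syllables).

The vowels are u, c, e, u, u, e — 6 nuclei, so 6 syllables.
/u…c/ gap (V1→V2): /p/ is a single consonant, so it becomes the next onset.
/c…e/ gap (V2→V3): /nj/ is a licit onset in full, so it all attaches to the next syllable.
/e…u/ gap (V3→V4): /pl/ — entire cluster is a permitted onset → onset /pl/, coda ∅.
/u…u/ gap (V4→V5): /b/ → onset of the next syllable (single consonants are always licit onsets).
/u…e/ gap (V5→V6): /ddl/ splits as /d/ + /dl/ (/dl/ is the longest suffix that is a licit onset).
Putting it together: nju.pc.nje.plu.bud.dlegn.
Mapping each syllable to C/V: /nju/ → CCV, /pc/ → CV, /nje/ → CCV, /plu/ → CCV, /bud/ → CVC, /dlegn/ → CCVCC.

CCV.CV.CCV.CCV.CVC.CCVCC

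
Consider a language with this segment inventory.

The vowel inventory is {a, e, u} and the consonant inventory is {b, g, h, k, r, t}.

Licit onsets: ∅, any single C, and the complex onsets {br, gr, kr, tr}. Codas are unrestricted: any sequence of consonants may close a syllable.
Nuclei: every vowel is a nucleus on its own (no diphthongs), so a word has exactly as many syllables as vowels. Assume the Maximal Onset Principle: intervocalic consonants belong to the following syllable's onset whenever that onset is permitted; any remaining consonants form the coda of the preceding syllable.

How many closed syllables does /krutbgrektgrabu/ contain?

2

Nuclei (vowels): u, e, a, u → 4 syllables.
Between /u/ (V1) and /e/ (V2): /tbgr/ — longest licit onset from the right is /gr/, leaving /tb/ as coda.
Between /e/ (V2) and /a/ (V3): /ktgr/ splits as /kt/ + /gr/ (/gr/ is the longest suffix that is a licit onset).
Between /a/ (V3) and /u/ (V4): /b/ → onset of the next syllable (single consonants are always licit onsets).
Syllabification: krutb.grekt.gra.bu.
Classifying each syllable: /krutb/ (closed), /grekt/ (closed), /gra/ (open), /bu/ (open).
Closed syllables: 2.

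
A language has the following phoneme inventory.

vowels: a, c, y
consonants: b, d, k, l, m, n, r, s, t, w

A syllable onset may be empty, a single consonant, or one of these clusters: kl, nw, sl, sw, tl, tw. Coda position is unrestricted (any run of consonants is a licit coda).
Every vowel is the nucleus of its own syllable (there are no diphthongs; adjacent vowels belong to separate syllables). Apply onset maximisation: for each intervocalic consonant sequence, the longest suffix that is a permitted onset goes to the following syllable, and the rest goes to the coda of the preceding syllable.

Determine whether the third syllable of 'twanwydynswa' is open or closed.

The vowels are a, y, y, a — 4 nuclei, so 4 syllables.
σ1/σ2 boundary: /nw/ is a licit onset in full, so it all attaches to the next syllable.
σ2/σ3 boundary: just /d/ — single C goes to the following onset.
σ3/σ4 boundary: /nsw/; trying suffixes from longest down, /sw/ is the first permitted one, so coda /n/ | onset /sw/.
So the parse is twa.nwy.dyn.swa.
Syllable 3 is /dyn/ with coda /n/, so it is closed.

closed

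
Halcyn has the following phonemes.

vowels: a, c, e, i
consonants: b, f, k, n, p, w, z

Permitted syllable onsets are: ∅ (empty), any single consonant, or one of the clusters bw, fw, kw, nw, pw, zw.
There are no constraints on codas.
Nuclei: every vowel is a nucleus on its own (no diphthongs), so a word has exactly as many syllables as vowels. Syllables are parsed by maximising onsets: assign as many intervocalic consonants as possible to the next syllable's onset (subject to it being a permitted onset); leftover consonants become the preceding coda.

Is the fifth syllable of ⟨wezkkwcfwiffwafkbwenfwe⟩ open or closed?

Vowels present: e, c, i, a, e, e; each is a nucleus, giving 6 syllables.
σ1/σ2 boundary: /zkkw/ — longest licit onset from the right is /kw/, leaving /zk/ as coda.
σ2/σ3 boundary: cluster /fw/ — /fw/ is itself a permitted onset, so the whole cluster goes right; preceding coda = ∅.
σ3/σ4 boundary: cluster /ffw/ — the longest permitted-onset suffix is /fw/; onset = /fw/, preceding coda = /f/.
σ4/σ5 boundary: /fkbw/ — longest licit onset from the right is /bw/, leaving /fk/ as coda.
σ5/σ6 boundary: /nfw/; trying suffixes from longest down, /fw/ is the first permitted one, so coda /n/ | onset /fw/.
Syllabification: wezk.kwc.fwif.fwafk.bwen.fwe.
Syllable 5 is /bwen/ with coda /n/, so it is closed.

closed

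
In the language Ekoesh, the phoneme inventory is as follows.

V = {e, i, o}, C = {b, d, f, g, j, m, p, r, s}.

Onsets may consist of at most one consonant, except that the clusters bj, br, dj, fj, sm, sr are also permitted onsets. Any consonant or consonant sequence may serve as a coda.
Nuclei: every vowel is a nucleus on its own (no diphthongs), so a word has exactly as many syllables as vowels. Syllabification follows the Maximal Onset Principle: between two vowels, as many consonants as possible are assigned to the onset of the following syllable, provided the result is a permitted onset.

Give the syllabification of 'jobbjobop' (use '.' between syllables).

job.bjo.bop

The vowels are o, o, o — 3 nuclei, so 3 syllables.
σ1/σ2 boundary: /bbj/ splits as /b/ + /bj/ (/bj/ is the longest suffix that is a licit onset).
σ2/σ3 boundary: /b/ → onset of the next syllable (single consonants are always licit onsets).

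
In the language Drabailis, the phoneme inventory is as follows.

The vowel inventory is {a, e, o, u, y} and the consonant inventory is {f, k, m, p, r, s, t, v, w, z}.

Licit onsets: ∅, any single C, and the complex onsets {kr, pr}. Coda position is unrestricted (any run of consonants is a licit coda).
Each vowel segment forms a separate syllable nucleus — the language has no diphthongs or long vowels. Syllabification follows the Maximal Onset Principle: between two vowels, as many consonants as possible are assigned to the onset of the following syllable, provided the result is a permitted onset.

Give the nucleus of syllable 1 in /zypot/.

y

Nuclei (vowels): y, o → 2 syllables.
The first nucleus (vowel 1 from the left) is /y/.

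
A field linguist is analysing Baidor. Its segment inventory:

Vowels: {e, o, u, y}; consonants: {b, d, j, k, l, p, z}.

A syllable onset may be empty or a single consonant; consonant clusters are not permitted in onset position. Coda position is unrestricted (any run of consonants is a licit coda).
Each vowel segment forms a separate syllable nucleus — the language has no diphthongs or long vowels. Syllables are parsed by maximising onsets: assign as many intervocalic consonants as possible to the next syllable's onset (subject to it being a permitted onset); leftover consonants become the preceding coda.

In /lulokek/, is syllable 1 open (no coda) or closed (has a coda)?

open

Nuclei (vowels): u, o, e → 3 syllables.
/u…o/ gap (V1→V2): /l/ → onset of the next syllable (single consonants are always licit onsets).
/o…e/ gap (V2→V3): /k/ is a single consonant, so it becomes the next onset.
So the parse is lu.lo.kek.
Syllable 1 is /lu/; it ends in its nucleus with no coda, so it is open.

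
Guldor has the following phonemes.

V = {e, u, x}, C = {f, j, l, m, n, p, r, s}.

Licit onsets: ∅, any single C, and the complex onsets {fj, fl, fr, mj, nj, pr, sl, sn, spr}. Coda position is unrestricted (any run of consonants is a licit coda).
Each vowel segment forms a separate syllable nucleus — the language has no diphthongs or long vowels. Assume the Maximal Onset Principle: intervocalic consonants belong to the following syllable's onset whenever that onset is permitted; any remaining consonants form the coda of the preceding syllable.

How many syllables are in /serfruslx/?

3

Nuclei (vowels): e, u, x → 3 syllables.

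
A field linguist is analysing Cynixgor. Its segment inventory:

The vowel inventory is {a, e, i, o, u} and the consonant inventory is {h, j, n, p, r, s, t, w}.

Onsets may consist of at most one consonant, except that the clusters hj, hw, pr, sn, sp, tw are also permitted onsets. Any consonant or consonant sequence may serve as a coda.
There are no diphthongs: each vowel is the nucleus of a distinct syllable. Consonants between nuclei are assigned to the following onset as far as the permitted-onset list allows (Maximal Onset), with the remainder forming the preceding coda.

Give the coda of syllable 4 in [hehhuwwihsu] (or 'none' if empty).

none

The vowels are e, u, i, u — 4 nuclei, so 4 syllables.
σ1/σ2 boundary: /hh/ — longest licit onset from the right is /h/, leaving /h/ as coda.
σ2/σ3 boundary: /ww/; trying suffixes from longest down, /w/ is the first permitted one, so coda /w/ | onset /w/.
σ3/σ4 boundary: /hs/ splits as /h/ + /s/ (/s/ is the longest suffix that is a licit onset).
Putting it together: heh.huw.wih.su.
Syllable 4 is /su/: onset /s/, nucleus /u/, coda ∅.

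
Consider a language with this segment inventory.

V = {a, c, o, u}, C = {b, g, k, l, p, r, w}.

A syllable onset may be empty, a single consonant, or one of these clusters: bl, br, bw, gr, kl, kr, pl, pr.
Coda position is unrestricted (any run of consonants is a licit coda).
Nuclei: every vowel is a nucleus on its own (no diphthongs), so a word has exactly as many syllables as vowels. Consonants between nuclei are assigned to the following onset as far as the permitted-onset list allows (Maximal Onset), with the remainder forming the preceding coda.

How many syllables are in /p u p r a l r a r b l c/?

The vowels are u, a, a, c — 4 nuclei, so 4 syllables.

4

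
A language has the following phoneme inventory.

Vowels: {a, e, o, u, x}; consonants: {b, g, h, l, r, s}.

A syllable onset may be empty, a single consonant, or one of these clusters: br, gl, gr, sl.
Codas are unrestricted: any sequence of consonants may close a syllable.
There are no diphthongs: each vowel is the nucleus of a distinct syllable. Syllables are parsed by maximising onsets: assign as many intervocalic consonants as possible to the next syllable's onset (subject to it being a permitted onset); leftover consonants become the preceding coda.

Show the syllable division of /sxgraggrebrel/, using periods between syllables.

sx.grag.gre.brel

Nuclei (vowels): x, a, e, e → 4 syllables.
V1 /x/ – V2 /a/: /gr/ — entire cluster is a permitted onset → onset /gr/, coda ∅.
V2 /a/ – V3 /e/: cluster /ggr/ — the longest permitted-onset suffix is /gr/; onset = /gr/, preceding coda = /g/.
V3 /e/ – V4 /e/: /br/ is a licit onset in full, so it all attaches to the next syllable.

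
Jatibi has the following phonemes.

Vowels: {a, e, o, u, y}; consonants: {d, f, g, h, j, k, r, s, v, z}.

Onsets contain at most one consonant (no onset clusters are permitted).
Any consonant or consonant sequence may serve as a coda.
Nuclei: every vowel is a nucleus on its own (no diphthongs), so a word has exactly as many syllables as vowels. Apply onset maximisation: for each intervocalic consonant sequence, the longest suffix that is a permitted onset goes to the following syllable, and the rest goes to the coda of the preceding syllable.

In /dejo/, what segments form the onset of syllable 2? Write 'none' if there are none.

The vowels are e, o — 2 nuclei, so 2 syllables.
Between /e/ (V1) and /o/ (V2): /j/ → onset of the next syllable (single consonants are always licit onsets).
So the parse is de.jo.
Syllable 2 is /jo/: onset /j/, nucleus /o/, coda ∅.

j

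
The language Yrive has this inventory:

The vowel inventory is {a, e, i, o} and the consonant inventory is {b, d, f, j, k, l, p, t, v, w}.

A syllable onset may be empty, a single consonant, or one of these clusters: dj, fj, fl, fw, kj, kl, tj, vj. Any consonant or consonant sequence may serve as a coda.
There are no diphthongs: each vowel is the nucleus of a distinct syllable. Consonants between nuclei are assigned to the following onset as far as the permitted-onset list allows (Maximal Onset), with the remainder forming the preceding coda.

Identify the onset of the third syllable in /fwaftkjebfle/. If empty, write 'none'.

fl

The vowels are a, e, e — 3 nuclei, so 3 syllables.
/a…e/ gap (V1→V2): /ftkj/; trying suffixes from longest down, /kj/ is the first permitted one, so coda /ft/ | onset /kj/.
/e…e/ gap (V2→V3): cluster /bfl/ — the longest permitted-onset suffix is /fl/; onset = /fl/, preceding coda = /b/.
Syllabification: fwaft.kjeb.fle.
Syllable 3 is /fle/: onset /fl/, nucleus /e/, coda ∅.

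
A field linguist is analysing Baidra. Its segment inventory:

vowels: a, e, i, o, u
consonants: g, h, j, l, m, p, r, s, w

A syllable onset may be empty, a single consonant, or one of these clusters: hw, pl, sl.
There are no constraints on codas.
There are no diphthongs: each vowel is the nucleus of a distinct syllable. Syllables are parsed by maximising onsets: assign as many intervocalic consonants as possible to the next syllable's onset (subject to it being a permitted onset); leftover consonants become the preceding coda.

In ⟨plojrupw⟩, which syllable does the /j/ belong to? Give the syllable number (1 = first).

Nuclei (vowels): o, u → 2 syllables.
Between /o/ (V1) and /u/ (V2): /jr/ — longest licit onset from the right is /r/, leaving /j/ as coda.
Result: ploj.rupw.
The /j/ is in the coda of syllable 1 (/ploj/).

1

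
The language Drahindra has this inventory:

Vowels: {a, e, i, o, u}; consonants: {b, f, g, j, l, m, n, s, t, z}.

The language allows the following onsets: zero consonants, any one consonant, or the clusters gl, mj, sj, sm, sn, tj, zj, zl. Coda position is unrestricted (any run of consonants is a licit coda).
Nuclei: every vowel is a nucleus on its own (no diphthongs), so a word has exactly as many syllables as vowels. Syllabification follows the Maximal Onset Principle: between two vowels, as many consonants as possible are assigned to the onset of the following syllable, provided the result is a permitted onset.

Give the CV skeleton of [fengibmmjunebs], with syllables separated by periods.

Vowels present: e, i, u, e; each is a nucleus, giving 4 syllables.
/e…i/ gap (V1→V2): /ng/; trying suffixes from longest down, /g/ is the first permitted one, so coda /n/ | onset /g/.
/i…u/ gap (V2→V3): /bmmj/; trying suffixes from longest down, /mj/ is the first permitted one, so coda /bm/ | onset /mj/.
/u…e/ gap (V3→V4): /n/ is a single consonant, so it becomes the next onset.
Syllabification: fen.gibm.mju.nebs.
Mapping each syllable to C/V: /fen/ → CVC, /gibm/ → CVCC, /mju/ → CCV, /nebs/ → CVCC.

CVC.CVCC.CCV.CVCC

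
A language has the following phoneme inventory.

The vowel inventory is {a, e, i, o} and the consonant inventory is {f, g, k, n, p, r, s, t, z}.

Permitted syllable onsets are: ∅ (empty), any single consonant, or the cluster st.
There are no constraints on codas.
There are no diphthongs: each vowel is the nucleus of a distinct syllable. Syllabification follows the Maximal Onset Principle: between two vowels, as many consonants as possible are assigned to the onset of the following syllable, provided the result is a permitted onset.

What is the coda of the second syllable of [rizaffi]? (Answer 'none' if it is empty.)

Nuclei (vowels): i, a, i → 3 syllables.
/i…a/ gap (V1→V2): /z/ is a single consonant, so it becomes the next onset.
/a…i/ gap (V2→V3): /ff/ splits as /f/ + /f/ (/f/ is the longest suffix that is a licit onset).
Syllabification: ri.zaf.fi.
Syllable 2 is /zaf/: onset /z/, nucleus /a/, coda /f/.

f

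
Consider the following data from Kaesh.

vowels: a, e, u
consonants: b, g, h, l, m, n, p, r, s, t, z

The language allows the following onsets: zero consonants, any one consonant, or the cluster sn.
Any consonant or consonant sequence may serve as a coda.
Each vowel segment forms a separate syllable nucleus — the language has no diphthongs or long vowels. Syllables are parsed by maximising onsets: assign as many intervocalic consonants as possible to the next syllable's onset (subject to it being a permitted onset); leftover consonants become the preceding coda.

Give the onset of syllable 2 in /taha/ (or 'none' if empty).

h

The vowels are a, a — 2 nuclei, so 2 syllables.
/a…a/ gap (V1→V2): /h/ → onset of the next syllable (single consonants are always licit onsets).
So the parse is ta.ha.
Syllable 2 is /ha/: onset /h/, nucleus /a/, coda ∅.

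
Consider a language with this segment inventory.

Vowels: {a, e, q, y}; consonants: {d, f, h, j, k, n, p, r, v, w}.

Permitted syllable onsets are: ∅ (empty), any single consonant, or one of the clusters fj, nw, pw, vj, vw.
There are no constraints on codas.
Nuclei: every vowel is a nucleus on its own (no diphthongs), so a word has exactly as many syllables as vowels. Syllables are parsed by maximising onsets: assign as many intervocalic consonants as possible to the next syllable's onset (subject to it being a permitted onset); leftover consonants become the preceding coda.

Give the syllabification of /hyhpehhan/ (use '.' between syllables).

The vowels are y, e, a — 3 nuclei, so 3 syllables.
Between /y/ (V1) and /e/ (V2): /hp/ splits as /h/ + /p/ (/p/ is the longest suffix that is a licit onset).
Between /e/ (V2) and /a/ (V3): /hh/ — longest licit onset from the right is /h/, leaving /h/ as coda.

hyh.peh.han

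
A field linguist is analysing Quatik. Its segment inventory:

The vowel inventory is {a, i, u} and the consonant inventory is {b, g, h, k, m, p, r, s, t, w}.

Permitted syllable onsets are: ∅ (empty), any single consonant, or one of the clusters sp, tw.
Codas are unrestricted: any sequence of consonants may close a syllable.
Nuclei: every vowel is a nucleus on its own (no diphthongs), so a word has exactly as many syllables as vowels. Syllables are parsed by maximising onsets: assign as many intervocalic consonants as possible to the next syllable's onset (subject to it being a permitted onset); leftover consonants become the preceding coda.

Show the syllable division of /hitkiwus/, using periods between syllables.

hit.ki.wus

The vowels are i, i, u — 3 nuclei, so 3 syllables.
σ1/σ2 boundary: /tk/ splits as /t/ + /k/ (/k/ is the longest suffix that is a licit onset).
σ2/σ3 boundary: /w/ → onset of the next syllable (single consonants are always licit onsets).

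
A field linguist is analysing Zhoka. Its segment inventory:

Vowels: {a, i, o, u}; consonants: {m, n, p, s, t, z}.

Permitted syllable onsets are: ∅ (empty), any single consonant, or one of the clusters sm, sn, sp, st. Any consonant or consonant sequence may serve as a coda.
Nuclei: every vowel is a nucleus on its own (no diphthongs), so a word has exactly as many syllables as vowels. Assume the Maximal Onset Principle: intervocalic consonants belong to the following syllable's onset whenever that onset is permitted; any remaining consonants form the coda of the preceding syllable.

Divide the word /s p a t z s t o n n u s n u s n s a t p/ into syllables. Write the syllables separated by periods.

spatz.ston.nu.snusn.satp

Vowels present: a, o, u, u, a; each is a nucleus, giving 5 syllables.
Between /a/ (V1) and /o/ (V2): /tzst/ splits as /tz/ + /st/ (/st/ is the longest suffix that is a licit onset).
Between /o/ (V2) and /u/ (V3): /nn/ splits as /n/ + /n/ (/n/ is the longest suffix that is a licit onset).
Between /u/ (V3) and /u/ (V4): /sn/ — entire cluster is a permitted onset → onset /sn/, coda ∅.
Between /u/ (V4) and /a/ (V5): /sns/ splits as /sn/ + /s/ (/s/ is the longest suffix that is a licit onset).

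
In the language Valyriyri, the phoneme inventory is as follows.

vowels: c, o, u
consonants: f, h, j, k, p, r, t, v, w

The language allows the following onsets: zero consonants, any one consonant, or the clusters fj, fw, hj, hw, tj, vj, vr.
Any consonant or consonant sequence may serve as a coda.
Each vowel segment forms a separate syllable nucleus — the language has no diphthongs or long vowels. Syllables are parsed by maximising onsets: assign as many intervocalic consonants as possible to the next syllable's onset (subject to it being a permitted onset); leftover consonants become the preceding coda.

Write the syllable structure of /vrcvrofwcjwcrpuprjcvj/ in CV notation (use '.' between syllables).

CCV.CCV.CCVC.CVC.CVCC.CVCC

Nuclei (vowels): c, o, c, c, u, c → 6 syllables.
σ1/σ2 boundary: /vr/ is a licit onset in full, so it all attaches to the next syllable.
σ2/σ3 boundary: cluster /fw/ — /fw/ is itself a permitted onset, so the whole cluster goes right; preceding coda = ∅.
σ3/σ4 boundary: /jw/ — longest licit onset from the right is /w/, leaving /j/ as coda.
σ4/σ5 boundary: cluster /rp/ — the longest permitted-onset suffix is /p/; onset = /p/, preceding coda = /r/.
σ5/σ6 boundary: /prj/ splits as /pr/ + /j/ (/j/ is the longest suffix that is a licit onset).
Result: vrc.vro.fwcj.wcr.pupr.jcvj.
Mapping each syllable to C/V: /vrc/ → CCV, /vro/ → CCV, /fwcj/ → CCVC, /wcr/ → CVC, /pupr/ → CVCC, /jcvj/ → CVCC.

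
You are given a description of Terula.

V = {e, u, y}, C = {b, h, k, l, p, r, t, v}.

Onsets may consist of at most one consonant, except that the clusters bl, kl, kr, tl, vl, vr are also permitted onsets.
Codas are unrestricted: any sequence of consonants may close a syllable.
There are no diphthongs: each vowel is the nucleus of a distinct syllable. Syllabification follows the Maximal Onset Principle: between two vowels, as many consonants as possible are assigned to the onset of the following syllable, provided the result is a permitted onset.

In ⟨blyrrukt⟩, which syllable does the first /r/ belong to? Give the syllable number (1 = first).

1

Nuclei (vowels): y, u → 2 syllables.
σ1/σ2 boundary: /rr/ — longest licit onset from the right is /r/, leaving /r/ as coda.
Syllabification: blyr.rukt.
The first /r/ is in the coda of syllable 1 (/blyr/).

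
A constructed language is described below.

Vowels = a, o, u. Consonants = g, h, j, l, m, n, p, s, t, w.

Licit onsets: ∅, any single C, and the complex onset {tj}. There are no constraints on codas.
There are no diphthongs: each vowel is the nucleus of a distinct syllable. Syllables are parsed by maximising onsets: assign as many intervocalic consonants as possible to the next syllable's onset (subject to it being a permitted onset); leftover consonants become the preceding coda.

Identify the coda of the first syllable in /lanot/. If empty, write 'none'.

none

The vowels are a, o — 2 nuclei, so 2 syllables.
Between /a/ (V1) and /o/ (V2): /n/ → onset of the next syllable (single consonants are always licit onsets).
Syllabification: la.not.
Syllable 1 is /la/: onset /l/, nucleus /a/, coda ∅.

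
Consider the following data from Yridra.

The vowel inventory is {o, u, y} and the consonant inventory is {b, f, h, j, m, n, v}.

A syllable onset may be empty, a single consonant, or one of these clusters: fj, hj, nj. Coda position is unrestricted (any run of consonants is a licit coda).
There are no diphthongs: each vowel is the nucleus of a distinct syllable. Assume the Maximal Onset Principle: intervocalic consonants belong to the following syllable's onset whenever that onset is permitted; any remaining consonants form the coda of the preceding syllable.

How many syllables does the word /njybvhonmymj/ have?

The vowels are y, o, y — 3 nuclei, so 3 syllables.

3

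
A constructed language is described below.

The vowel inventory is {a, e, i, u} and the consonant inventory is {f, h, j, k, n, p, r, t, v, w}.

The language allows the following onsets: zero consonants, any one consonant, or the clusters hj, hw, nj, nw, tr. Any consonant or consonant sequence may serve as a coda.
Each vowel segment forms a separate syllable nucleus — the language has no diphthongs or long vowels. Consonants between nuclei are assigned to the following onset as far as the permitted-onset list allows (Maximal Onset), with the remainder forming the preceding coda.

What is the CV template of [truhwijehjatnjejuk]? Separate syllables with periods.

CCV.CCV.CV.CCVC.CCV.CVC

The vowels are u, i, e, a, e, u — 6 nuclei, so 6 syllables.
σ1/σ2 boundary: /hw/ — entire cluster is a permitted onset → onset /hw/, coda ∅.
σ2/σ3 boundary: /j/ → onset of the next syllable (single consonants are always licit onsets).
σ3/σ4 boundary: /hj/ is a licit onset in full, so it all attaches to the next syllable.
σ4/σ5 boundary: /tnj/; trying suffixes from longest down, /nj/ is the first permitted one, so coda /t/ | onset /nj/.
σ5/σ6 boundary: /j/ → onset of the next syllable (single consonants are always licit onsets).
Syllabification: tru.hwi.je.hjat.nje.juk.
Mapping each syllable to C/V: /tru/ → CCV, /hwi/ → CCV, /je/ → CV, /hjat/ → CCVC, /nje/ → CCV, /juk/ → CVC.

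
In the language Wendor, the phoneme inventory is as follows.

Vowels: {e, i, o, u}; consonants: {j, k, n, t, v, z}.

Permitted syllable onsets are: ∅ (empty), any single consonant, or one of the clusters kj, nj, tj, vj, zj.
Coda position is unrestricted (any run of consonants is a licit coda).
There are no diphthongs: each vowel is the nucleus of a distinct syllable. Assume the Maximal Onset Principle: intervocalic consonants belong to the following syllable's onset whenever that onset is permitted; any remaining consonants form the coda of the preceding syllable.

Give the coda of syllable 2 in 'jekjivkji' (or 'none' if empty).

v

The vowels are e, i, i — 3 nuclei, so 3 syllables.
σ1/σ2 boundary: cluster /kj/ — /kj/ is itself a permitted onset, so the whole cluster goes right; preceding coda = ∅.
σ2/σ3 boundary: /vkj/; trying suffixes from longest down, /kj/ is the first permitted one, so coda /v/ | onset /kj/.
So the parse is je.kjiv.kji.
Syllable 2 is /kjiv/: onset /kj/, nucleus /i/, coda /v/.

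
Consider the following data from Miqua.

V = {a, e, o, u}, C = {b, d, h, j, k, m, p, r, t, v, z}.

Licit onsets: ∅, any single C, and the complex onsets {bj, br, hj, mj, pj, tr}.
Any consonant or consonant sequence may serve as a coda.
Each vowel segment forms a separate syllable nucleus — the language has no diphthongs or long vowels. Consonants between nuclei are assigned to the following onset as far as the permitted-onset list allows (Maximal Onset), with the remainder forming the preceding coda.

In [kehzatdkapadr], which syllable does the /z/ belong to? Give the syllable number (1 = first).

2

Vowels present: e, a, a, a; each is a nucleus, giving 4 syllables.
/e…a/ gap (V1→V2): /hz/; trying suffixes from longest down, /z/ is the first permitted one, so coda /h/ | onset /z/.
/a…a/ gap (V2→V3): cluster /tdk/ — the longest permitted-onset suffix is /k/; onset = /k/, preceding coda = /td/.
/a…a/ gap (V3→V4): just /p/ — single C goes to the following onset.
Result: keh.zatd.ka.padr.
The /z/ is in the onset of syllable 2 (/zatd/).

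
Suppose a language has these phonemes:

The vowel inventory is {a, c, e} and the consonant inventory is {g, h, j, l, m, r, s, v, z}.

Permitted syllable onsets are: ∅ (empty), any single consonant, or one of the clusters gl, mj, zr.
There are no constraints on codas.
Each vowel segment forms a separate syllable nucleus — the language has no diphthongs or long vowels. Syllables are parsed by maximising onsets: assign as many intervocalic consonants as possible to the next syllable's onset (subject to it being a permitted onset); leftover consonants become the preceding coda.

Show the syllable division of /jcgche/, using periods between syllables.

The vowels are c, c, e — 3 nuclei, so 3 syllables.
σ1/σ2 boundary: /g/ → onset of the next syllable (single consonants are always licit onsets).
σ2/σ3 boundary: /h/ is a single consonant, so it becomes the next onset.

jc.gc.he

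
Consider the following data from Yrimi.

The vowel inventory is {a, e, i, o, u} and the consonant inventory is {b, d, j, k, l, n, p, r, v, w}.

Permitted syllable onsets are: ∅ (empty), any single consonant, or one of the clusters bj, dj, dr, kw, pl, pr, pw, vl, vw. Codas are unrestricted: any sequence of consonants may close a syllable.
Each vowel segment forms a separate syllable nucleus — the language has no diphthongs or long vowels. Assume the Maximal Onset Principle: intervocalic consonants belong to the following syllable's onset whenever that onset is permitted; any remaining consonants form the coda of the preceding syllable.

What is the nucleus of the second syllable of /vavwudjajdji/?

u

Nuclei (vowels): a, u, a, i → 4 syllables.
The second nucleus (vowel 2 from the left) is /u/.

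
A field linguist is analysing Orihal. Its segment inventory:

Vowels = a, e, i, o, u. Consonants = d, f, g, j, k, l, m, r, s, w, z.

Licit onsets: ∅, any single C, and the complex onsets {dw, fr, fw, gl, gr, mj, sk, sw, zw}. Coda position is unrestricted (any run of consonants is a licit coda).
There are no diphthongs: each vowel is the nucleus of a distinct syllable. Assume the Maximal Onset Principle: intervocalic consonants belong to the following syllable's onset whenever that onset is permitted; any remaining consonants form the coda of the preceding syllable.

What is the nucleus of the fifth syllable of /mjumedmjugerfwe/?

Vowels present: u, e, u, e, e; each is a nucleus, giving 5 syllables.
The fifth nucleus (vowel 5 from the left) is /e/.

e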